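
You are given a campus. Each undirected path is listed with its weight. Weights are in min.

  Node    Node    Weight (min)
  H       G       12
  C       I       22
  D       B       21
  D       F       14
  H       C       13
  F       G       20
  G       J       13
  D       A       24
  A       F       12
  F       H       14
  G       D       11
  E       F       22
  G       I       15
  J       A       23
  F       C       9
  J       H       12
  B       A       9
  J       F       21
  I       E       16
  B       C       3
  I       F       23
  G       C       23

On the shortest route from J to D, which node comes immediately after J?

Candidate routes:
J–F–D: 21+14 = 35
J–H–F–D: 12+14+14 = 40
J–H–G–D: 12+12+11 = 35
J–G–D: 13+11 = 24
The minimum is 24 min via J–G–D.
So from J the first move is to G.

G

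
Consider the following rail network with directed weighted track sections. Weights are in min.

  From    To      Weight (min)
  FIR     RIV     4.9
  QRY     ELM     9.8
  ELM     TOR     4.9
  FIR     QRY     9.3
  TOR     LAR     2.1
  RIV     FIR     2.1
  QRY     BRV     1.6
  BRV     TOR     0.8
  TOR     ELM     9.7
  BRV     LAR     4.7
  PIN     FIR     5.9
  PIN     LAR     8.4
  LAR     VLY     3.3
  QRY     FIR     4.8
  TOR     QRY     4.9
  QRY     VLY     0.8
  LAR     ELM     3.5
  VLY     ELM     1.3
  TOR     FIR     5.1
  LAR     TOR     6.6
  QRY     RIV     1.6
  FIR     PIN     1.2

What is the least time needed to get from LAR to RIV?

Shortest distances from LAR:
LAR: 0
VLY: 3.3  (via LAR)
ELM: 3.5  (via LAR)
TOR: 6.6  (via LAR)
QRY: 11.5  (via TOR)
FIR: 11.7  (via TOR)
PIN: 12.9  (via FIR)
BRV: 13.1  (via QRY)
RIV: 13.1  (via QRY)
Shortest route: LAR → TOR → QRY → RIV = 13.1 min.

13.1 min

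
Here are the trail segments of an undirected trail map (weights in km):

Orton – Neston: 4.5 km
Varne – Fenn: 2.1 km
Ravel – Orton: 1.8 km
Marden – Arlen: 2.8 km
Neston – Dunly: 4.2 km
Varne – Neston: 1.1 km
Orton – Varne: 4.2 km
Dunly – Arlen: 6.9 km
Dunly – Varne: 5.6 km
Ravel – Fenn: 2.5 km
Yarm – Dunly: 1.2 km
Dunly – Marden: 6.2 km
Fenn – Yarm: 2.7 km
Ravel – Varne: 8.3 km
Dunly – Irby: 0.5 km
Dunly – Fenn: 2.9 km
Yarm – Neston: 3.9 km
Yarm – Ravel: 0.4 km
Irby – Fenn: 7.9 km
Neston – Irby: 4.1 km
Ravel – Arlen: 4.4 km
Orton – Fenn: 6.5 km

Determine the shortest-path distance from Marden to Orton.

9 km

Compare a few routes:
Marden–Arlen–Ravel–Orton: 2.8+4.4+1.8 = 9
Marden–Dunly–Yarm–Ravel–Orton: 6.2+1.2+0.4+1.8 = 9.6
Marden–Arlen–Dunly–Yarm–Ravel–Orton: 2.8+6.9+1.2+0.4+1.8 = 13.1
The minimum is 9 km via Marden–Arlen–Ravel–Orton.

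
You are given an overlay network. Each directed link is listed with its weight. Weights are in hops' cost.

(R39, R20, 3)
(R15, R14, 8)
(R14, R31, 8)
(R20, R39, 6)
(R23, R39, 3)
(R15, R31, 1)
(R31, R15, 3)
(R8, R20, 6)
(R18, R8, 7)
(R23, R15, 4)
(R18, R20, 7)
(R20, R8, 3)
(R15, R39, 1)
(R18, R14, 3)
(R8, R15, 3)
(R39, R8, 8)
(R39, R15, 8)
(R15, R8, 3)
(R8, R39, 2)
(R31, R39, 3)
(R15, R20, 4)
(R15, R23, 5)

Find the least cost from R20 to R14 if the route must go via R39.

Best R20 to R39: R20 → R8 → R39 costing 5
Shortest R39→R14: R39 → R15 → R14 = 16
Total via R39: 5 + 16 = 21 hops' cost.

21 hops' cost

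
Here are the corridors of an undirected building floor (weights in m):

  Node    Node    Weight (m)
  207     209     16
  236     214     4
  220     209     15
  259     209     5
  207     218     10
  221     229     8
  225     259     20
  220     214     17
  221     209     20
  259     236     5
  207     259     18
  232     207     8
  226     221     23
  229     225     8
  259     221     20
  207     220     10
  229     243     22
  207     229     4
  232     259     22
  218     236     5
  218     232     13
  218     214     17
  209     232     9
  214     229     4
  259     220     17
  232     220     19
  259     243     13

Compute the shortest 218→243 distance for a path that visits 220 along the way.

Best 218 to 220: 218–207–220 costing 20
Best 220 to 243: 220–259–243 costing 30
Total via 220: 20 + 30 = 50 m.

50 m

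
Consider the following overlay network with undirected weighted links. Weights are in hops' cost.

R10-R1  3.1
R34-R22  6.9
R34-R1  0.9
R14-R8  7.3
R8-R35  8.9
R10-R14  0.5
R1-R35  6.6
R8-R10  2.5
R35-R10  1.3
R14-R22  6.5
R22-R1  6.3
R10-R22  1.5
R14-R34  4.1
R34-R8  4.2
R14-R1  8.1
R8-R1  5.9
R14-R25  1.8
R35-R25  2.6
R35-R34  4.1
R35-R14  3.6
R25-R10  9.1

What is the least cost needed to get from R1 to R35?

4.4 hops' cost

Enumerating some paths:
R1–R34–R35: 0.9+4.1 = 5
R1–R10–R35: 3.1+1.3 = 4.4
Cheapest is R1–R10–R35 at 4.4 hops' cost.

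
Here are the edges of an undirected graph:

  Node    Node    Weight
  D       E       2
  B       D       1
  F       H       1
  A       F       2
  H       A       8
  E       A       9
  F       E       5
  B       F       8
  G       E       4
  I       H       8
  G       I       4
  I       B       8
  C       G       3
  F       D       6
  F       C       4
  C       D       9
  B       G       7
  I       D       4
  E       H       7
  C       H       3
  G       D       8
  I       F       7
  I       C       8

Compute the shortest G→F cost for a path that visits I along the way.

11

Best G to I: G → I costing 4
Best I to F: I → F costing 7
Total via I: 4 + 7 = 11.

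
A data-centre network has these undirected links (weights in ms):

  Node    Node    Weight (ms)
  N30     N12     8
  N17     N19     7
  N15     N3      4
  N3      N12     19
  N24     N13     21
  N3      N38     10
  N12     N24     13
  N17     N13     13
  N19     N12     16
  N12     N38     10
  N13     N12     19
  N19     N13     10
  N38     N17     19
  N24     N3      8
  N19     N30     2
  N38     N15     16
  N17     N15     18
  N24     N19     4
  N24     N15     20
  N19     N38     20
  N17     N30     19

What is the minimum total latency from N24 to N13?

14 ms

Shortest distances from N24:
N24: 0
N19: 4  (via N24)
N30: 6  (via N19)
N3: 8  (via N24)
N17: 11  (via N19)
N15: 12  (via N3)
N12: 13  (via N24)
N13: 14  (via N19)
Shortest route: N24–N19–N13 = 14 ms.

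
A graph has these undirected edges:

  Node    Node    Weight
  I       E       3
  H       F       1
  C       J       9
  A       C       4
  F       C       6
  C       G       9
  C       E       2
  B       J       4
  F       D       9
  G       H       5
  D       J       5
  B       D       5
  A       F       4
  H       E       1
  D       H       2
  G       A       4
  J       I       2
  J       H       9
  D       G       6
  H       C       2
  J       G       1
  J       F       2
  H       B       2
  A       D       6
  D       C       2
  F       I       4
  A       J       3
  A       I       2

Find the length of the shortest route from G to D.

6

Shortest distances from G:
G: 0
J: 1  (via G)
F: 3  (via J)
I: 3  (via J)
A: 4  (via G)
H: 4  (via F)
B: 5  (via J)
E: 5  (via H)
C: 6  (via H)
D: 6  (via G)
Shortest route: G → D = 6.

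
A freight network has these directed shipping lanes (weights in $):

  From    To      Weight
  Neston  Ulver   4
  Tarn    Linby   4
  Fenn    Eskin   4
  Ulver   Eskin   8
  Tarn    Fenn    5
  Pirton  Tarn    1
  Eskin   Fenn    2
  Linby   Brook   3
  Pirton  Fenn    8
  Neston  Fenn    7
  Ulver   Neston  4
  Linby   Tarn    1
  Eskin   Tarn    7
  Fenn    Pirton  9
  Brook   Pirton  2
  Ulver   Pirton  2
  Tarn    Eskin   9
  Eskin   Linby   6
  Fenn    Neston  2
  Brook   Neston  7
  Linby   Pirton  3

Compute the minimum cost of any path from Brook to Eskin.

$12

Settle nodes by increasing distance from Brook:
Brook: 0
Pirton: 2  (via Brook)
Tarn: 3  (via Pirton)
Linby: 7  (via Tarn)
Neston: 7  (via Brook)
Fenn: 8  (via Tarn)
Ulver: 11  (via Neston)
Eskin: 12  (via Tarn)
Shortest route: Brook → Pirton → Tarn → Eskin = $12.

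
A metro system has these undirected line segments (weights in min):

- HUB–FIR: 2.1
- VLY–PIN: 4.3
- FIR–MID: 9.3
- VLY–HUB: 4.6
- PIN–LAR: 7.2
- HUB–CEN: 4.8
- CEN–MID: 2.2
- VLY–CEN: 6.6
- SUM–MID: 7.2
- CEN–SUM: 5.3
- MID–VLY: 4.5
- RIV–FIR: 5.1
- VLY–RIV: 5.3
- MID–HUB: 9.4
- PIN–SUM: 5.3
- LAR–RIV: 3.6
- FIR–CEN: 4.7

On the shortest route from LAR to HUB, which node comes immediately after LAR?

RIV

Enumerating some paths:
LAR–RIV–VLY–HUB: 3.6+5.3+4.6 = 13.5
LAR–RIV–FIR–HUB: 3.6+5.1+2.1 = 10.8
LAR–RIV–FIR–CEN–HUB: 3.6+5.1+4.7+4.8 = 18.2
LAR–PIN–VLY–HUB: 7.2+4.3+4.6 = 16.1
The minimum is 10.8 min via LAR–RIV–FIR–HUB.
So from LAR the first move is to RIV.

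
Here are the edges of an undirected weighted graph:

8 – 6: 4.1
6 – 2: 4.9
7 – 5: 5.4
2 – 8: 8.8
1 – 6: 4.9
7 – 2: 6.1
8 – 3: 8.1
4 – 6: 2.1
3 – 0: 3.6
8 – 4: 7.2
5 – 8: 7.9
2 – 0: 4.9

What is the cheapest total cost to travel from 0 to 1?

14.7

Candidate routes:
0–2–6–1: 4.9+4.9+4.9 = 14.7
0–3–8–6–1: 3.6+8.1+4.1+4.9 = 20.7
The minimum is 14.7 via 0–2–6–1.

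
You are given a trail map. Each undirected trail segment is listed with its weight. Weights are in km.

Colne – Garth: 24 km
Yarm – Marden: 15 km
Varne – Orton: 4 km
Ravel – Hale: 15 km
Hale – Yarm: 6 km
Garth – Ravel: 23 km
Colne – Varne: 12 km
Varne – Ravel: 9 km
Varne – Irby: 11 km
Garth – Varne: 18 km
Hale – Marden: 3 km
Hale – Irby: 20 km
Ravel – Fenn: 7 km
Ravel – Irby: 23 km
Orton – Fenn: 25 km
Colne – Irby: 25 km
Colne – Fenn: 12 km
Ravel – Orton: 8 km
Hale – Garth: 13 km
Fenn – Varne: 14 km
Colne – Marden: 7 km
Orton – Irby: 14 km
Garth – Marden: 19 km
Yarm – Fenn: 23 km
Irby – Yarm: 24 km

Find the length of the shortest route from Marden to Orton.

Compare a few routes:
Marden → Colne → Varne → Orton: 7+12+4 = 23
Marden → Hale → Ravel → Varne → Orton: 3+15+9+4 = 31
Marden → Hale → Ravel → Orton: 3+15+8 = 26
Marden → Colne → Fenn → Ravel → Orton: 7+12+7+8 = 34
The minimum is 23 km via Marden → Colne → Varne → Orton.

23 km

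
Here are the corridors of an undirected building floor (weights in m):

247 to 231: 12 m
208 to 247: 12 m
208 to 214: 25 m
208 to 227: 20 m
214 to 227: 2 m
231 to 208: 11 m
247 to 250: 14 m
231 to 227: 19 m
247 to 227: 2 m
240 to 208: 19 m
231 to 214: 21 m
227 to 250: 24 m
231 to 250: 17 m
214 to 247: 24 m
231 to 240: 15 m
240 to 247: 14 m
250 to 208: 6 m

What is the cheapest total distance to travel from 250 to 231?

Running Dijkstra from 250:
250: 0
208: 6  (via 250)
247: 14  (via 250)
227: 16  (via 247)
231: 17  (via 250)
Shortest route: 250 → 231 = 17 m.

17 m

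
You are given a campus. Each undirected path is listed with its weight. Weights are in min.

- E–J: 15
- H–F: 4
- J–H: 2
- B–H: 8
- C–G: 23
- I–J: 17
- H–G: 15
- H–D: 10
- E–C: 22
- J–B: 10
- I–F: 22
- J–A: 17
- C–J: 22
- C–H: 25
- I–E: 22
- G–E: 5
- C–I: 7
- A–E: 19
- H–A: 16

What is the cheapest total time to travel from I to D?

29 min

Compare a few routes:
I → F → H → D: 22+4+10 = 36
I → J → H → D: 17+2+10 = 29
The minimum is 29 min via I → J → H → D.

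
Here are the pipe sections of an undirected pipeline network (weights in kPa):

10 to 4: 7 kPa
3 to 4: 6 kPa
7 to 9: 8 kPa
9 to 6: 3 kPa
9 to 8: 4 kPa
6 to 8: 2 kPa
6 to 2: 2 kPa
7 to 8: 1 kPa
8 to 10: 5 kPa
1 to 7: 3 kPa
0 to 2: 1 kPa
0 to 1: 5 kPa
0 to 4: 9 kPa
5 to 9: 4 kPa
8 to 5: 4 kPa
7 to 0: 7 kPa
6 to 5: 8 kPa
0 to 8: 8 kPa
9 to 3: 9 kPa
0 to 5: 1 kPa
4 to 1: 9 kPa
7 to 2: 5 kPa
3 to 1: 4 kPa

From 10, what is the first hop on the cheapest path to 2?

Compare a few routes:
10–8–6–2: 5+2+2 = 9
10–8–5–0–2: 5+4+1+1 = 11
Cheapest is 10–8–6–2 at 9 kPa.
So from 10 the first move is to 8.

8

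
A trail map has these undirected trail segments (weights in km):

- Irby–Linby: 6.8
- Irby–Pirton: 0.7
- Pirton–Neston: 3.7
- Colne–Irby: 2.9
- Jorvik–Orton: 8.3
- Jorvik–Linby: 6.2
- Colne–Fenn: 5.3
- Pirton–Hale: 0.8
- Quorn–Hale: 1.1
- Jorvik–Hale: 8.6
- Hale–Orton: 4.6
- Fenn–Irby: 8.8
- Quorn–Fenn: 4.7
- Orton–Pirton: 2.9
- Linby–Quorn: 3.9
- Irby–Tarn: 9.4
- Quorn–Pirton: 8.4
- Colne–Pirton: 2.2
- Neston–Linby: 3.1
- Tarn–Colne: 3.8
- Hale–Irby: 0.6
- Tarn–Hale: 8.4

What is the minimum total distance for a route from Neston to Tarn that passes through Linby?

Shortest Neston→Linby: Neston–Linby = 3.1
Shortest Linby→Tarn: Linby–Quorn–Hale–Pirton–Colne–Tarn = 11.8
Total via Linby: 3.1 + 11.8 = 14.9 km.

14.9 km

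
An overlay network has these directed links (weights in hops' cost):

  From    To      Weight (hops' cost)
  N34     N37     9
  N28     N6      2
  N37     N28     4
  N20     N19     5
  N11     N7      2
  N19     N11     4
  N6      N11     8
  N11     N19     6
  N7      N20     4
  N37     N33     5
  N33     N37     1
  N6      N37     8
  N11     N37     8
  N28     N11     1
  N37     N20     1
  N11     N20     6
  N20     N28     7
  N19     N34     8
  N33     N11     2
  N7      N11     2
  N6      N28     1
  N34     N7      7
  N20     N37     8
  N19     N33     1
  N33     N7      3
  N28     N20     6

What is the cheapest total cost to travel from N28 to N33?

8 hops' cost

Shortest distances from N28:
N28: 0
N11: 1  (via N28)
N6: 2  (via N28)
N7: 3  (via N11)
N20: 6  (via N28)
N19: 7  (via N11)
N33: 8  (via N19)
Shortest route: N28–N11–N19–N33 = 8 hops' cost.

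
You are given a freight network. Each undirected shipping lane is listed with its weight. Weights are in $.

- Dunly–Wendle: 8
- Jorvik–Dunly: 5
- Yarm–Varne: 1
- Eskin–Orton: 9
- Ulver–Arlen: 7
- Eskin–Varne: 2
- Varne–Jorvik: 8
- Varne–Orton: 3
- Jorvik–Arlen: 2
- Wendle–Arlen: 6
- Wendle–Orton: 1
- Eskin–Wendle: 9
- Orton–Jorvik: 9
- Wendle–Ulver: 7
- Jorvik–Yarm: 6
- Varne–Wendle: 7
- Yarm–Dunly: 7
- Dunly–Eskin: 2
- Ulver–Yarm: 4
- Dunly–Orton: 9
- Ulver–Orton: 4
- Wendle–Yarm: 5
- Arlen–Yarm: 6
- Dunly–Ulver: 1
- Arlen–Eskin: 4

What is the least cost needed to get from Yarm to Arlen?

$6

Enumerating some paths:
Yarm → Varne → Eskin → Arlen: 1+2+4 = 7
Yarm → Arlen: 6 = 6
The minimum is $6 via Yarm → Arlen.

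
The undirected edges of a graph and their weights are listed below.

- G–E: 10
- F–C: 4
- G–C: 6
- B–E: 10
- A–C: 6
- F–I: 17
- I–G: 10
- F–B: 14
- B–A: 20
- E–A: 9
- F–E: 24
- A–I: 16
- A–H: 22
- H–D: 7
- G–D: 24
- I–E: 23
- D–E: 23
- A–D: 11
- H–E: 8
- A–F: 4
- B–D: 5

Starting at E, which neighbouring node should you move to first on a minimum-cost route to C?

A

Candidate routes:
E - G - C: 10+6 = 16
E - A - C: 9+6 = 15
Cheapest is E - A - C at 15.
So from E the first move is to A.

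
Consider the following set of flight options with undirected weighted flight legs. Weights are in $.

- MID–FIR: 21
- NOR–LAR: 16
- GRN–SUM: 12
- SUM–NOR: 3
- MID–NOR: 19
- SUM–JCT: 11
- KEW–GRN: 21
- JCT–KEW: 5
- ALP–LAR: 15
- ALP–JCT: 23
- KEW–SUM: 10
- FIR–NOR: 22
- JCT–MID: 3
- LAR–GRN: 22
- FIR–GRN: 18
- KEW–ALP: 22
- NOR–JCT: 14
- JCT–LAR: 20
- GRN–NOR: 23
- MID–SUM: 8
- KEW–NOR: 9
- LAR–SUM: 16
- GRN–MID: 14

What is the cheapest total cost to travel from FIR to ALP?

Settle nodes by increasing distance from FIR:
FIR: 0
GRN: 18  (via FIR)
MID: 21  (via FIR)
NOR: 22  (via FIR)
JCT: 24  (via MID)
SUM: 25  (via NOR)
KEW: 29  (via JCT)
LAR: 38  (via NOR)
ALP: 47  (via JCT)
Shortest route: FIR → MID → JCT → ALP = $47.

$47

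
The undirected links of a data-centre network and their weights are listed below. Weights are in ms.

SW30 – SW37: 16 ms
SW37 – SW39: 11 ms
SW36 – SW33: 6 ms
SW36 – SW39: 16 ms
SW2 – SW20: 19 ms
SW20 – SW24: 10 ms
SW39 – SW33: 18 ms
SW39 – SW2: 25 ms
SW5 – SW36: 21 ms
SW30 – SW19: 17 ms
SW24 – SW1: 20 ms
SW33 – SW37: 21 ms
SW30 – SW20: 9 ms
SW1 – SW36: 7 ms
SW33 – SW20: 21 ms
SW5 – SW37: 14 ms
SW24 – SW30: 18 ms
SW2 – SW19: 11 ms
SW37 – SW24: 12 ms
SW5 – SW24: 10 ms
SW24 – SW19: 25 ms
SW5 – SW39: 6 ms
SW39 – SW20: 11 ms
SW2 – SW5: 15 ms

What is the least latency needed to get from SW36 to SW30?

Shortest distances from SW36:
SW36: 0
SW33: 6  (via SW36)
SW1: 7  (via SW36)
SW39: 16  (via SW36)
SW5: 21  (via SW36)
SW20: 27  (via SW33)
SW24: 27  (via SW1)
SW37: 27  (via SW33)
SW2: 36  (via SW5)
SW30: 36  (via SW20)
Shortest route: SW36 → SW33 → SW20 → SW30 = 36 ms.

36 ms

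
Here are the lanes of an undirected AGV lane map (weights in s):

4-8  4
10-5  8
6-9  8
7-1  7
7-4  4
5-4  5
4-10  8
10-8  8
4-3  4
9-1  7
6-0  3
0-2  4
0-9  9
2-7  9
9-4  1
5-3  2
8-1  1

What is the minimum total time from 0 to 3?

Running Dijkstra from 0:
0: 0
6: 3  (via 0)
2: 4  (via 0)
9: 9  (via 0)
4: 10  (via 9)
7: 13  (via 2)
3: 14  (via 4)
Shortest route: 0–9–4–3 = 14 s.

14 s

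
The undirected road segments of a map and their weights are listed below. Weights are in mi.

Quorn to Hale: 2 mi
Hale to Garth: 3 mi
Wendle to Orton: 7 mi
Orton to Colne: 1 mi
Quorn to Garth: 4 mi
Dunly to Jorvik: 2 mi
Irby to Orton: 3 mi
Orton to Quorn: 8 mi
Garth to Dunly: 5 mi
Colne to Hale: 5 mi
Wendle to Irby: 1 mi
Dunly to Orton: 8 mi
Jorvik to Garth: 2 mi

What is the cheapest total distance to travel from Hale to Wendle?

Enumerating some paths:
Hale - Quorn - Orton - Irby - Wendle: 2+8+3+1 = 14
Hale - Colne - Orton - Wendle: 5+1+7 = 13
Hale - Colne - Orton - Irby - Wendle: 5+1+3+1 = 10
Cheapest is Hale - Colne - Orton - Irby - Wendle at 10 mi.

10 mi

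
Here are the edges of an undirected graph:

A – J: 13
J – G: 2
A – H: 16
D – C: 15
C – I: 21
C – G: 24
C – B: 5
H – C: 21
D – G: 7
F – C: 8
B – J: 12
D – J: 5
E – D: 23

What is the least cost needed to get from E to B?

Enumerating some paths:
E–D–G–J–B: 23+7+2+12 = 44
E–D–J–B: 23+5+12 = 40
E–D–C–B: 23+15+5 = 43
The minimum is 40 via E–D–J–B.

40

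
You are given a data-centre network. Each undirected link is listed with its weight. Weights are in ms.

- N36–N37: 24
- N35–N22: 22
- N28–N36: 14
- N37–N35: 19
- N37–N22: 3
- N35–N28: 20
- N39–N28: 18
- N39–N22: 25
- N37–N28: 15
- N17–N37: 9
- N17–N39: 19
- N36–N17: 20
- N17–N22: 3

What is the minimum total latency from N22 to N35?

22 ms

Settle nodes by increasing distance from N22:
N22: 0
N37: 3  (via N22)
N17: 3  (via N22)
N28: 18  (via N37)
N35: 22  (via N22)
Shortest route: N22–N35 = 22 ms.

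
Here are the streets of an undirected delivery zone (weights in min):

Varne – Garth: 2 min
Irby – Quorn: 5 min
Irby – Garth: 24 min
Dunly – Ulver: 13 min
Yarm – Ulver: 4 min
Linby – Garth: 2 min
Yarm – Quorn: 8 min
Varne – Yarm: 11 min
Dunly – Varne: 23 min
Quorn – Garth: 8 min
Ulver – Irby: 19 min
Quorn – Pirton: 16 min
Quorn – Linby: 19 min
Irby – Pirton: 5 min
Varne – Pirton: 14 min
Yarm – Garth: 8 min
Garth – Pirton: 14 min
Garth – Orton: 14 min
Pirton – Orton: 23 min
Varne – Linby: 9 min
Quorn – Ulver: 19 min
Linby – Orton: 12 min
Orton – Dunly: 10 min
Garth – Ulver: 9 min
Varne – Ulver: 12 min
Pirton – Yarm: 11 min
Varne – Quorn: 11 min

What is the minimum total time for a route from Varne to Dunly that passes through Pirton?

42 min

Best Varne to Pirton: Varne → Pirton costing 14
Shortest Pirton→Dunly: Pirton → Yarm → Ulver → Dunly = 28
Total via Pirton: 14 + 28 = 42 min.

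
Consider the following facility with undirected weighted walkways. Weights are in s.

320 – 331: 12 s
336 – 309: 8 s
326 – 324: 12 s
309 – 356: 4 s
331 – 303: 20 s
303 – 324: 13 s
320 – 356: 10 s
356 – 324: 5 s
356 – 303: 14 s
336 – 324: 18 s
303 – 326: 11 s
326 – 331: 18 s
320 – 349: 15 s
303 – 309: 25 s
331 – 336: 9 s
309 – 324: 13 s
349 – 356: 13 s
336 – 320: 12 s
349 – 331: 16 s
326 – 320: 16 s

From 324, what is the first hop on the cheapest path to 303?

Enumerating some paths:
324 - 356 - 303: 5+14 = 19
324 - 303: 13 = 13
Cheapest is 324 - 303 at 13 s.
So from 324 the first move is to 303.

303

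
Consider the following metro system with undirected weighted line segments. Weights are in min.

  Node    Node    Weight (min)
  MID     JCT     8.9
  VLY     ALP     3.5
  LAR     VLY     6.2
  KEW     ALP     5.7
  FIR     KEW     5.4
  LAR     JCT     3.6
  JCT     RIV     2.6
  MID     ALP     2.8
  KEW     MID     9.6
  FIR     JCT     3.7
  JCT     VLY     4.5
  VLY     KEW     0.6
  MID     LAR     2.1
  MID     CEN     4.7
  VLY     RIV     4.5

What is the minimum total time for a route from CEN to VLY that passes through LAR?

Best CEN to LAR: CEN → MID → LAR costing 6.8
Shortest LAR→VLY: LAR → VLY = 6.2
Total via LAR: 6.8 + 6.2 = 13 min.

13 min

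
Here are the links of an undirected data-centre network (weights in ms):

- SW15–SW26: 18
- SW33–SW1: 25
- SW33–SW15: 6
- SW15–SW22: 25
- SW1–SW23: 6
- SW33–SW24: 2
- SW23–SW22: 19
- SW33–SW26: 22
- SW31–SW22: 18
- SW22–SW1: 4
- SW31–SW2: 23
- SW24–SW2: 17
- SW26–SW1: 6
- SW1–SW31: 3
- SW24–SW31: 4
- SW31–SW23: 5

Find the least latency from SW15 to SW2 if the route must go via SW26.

Best SW15 to SW26: SW15–SW26 costing 18
Shortest SW26→SW2: SW26–SW1–SW31–SW24–SW2 = 30
Total via SW26: 18 + 30 = 48 ms.

48 ms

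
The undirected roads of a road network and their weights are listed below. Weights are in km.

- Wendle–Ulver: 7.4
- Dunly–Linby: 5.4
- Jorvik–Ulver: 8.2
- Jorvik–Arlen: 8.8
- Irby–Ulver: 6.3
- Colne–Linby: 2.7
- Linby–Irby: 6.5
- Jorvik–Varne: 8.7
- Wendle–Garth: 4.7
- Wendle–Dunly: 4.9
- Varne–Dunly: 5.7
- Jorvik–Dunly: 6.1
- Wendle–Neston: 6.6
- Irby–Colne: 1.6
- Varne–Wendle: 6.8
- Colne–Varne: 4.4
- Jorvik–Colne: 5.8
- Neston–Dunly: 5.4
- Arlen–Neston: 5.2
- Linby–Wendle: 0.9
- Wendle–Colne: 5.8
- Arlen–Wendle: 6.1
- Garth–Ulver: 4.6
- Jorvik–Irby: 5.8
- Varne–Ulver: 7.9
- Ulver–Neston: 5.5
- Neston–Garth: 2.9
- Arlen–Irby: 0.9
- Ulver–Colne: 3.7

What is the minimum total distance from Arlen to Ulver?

Candidate routes:
Arlen - Irby - Ulver: 0.9+6.3 = 7.2
Arlen - Irby - Colne - Ulver: 0.9+1.6+3.7 = 6.2
Cheapest is Arlen - Irby - Colne - Ulver at 6.2 km.

6.2 km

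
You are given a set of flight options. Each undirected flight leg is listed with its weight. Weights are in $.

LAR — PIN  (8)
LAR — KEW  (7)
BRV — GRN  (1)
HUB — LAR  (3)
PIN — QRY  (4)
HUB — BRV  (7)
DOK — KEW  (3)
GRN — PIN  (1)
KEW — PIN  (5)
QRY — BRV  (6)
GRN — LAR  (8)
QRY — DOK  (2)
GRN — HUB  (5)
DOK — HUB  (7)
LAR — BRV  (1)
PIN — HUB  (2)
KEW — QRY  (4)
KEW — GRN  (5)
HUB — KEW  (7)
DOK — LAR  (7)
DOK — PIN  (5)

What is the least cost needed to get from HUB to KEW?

Running Dijkstra from HUB:
HUB: 0
PIN: 2  (via HUB)
LAR: 3  (via HUB)
GRN: 3  (via PIN)
BRV: 4  (via LAR)
QRY: 6  (via PIN)
KEW: 7  (via HUB)
Shortest route: HUB–KEW = $7.

$7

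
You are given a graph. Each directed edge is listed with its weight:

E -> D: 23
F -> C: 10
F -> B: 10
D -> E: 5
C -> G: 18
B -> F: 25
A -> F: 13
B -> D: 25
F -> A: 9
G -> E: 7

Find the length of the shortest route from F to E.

Settle nodes by increasing distance from F:
F: 0
A: 9  (via F)
B: 10  (via F)
C: 10  (via F)
G: 28  (via C)
D: 35  (via B)
E: 35  (via G)
Shortest route: F → C → G → E = 35.

35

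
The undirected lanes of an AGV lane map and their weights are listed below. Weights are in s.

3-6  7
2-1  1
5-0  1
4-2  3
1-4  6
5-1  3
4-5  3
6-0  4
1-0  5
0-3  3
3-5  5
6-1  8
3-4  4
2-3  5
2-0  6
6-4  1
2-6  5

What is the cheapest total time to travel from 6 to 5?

Settle nodes by increasing distance from 6:
6: 0
4: 1  (via 6)
0: 4  (via 6)
2: 4  (via 4)
5: 4  (via 4)
Shortest route: 6 → 4 → 5 = 4 s.

4 s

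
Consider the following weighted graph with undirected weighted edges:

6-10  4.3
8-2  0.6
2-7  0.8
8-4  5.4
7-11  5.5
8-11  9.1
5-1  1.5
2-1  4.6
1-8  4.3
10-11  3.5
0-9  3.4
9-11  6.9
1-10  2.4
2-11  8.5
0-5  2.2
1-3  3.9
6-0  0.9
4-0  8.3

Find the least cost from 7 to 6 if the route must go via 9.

Shortest 7→9: 7 → 11 → 9 = 12.4
Best 9 to 6: 9 → 0 → 6 costing 4.3
Total via 9: 12.4 + 4.3 = 16.7.

16.7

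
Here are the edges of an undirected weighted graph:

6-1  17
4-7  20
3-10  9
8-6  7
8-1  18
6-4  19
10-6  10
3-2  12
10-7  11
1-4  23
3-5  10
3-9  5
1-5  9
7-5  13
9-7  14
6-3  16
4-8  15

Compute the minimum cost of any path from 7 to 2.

Candidate routes:
7 → 5 → 3 → 2: 13+10+12 = 35
7 → 10 → 6 → 3 → 2: 11+10+16+12 = 49
7 → 10 → 3 → 2: 11+9+12 = 32
7 → 9 → 3 → 2: 14+5+12 = 31
The minimum is 31 via 7 → 9 → 3 → 2.

31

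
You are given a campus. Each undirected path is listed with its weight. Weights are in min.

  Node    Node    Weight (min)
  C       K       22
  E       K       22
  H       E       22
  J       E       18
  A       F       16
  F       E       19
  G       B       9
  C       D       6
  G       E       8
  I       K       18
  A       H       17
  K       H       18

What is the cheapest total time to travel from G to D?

Running Dijkstra from G:
G: 0
E: 8  (via G)
B: 9  (via G)
J: 26  (via E)
F: 27  (via E)
H: 30  (via E)
K: 30  (via E)
A: 43  (via F)
I: 48  (via K)
C: 52  (via K)
D: 58  (via C)
Shortest route: G–E–K–C–D = 58 min.

58 min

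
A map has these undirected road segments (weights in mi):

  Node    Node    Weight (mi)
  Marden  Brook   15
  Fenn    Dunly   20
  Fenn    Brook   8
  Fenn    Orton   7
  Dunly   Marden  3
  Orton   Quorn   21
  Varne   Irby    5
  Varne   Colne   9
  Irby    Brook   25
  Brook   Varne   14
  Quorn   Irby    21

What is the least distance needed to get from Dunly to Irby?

37 mi

Settle nodes by increasing distance from Dunly:
Dunly: 0
Marden: 3  (via Dunly)
Brook: 18  (via Marden)
Fenn: 20  (via Dunly)
Orton: 27  (via Fenn)
Varne: 32  (via Brook)
Irby: 37  (via Varne)
Shortest route: Dunly → Marden → Brook → Varne → Irby = 37 mi.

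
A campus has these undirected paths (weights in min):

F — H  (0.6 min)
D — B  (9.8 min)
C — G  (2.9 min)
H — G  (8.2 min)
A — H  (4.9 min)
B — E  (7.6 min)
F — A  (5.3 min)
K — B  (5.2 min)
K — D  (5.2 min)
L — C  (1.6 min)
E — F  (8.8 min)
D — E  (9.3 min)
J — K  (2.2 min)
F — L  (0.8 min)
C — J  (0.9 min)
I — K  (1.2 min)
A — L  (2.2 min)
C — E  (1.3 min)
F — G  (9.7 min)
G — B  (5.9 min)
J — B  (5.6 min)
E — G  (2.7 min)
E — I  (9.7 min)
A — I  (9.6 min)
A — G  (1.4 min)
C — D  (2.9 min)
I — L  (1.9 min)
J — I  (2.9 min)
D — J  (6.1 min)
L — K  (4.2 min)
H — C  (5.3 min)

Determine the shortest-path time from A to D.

6.7 min

Shortest distances from A:
A: 0
G: 1.4  (via A)
L: 2.2  (via A)
F: 3  (via L)
H: 3.6  (via F)
C: 3.8  (via L)
E: 4.1  (via G)
I: 4.1  (via L)
J: 4.7  (via C)
K: 5.3  (via I)
D: 6.7  (via C)
Shortest route: A → L → C → D = 6.7 min.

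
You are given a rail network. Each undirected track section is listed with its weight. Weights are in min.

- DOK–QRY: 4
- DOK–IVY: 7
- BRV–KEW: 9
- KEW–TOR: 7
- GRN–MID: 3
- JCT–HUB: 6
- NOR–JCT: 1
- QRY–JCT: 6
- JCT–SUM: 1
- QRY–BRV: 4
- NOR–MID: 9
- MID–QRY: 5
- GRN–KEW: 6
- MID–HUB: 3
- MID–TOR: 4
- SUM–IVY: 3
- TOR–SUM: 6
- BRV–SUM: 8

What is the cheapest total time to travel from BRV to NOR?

10 min

Enumerating some paths:
BRV - SUM - JCT - NOR: 8+1+1 = 10
BRV - QRY - JCT - NOR: 4+6+1 = 11
BRV - QRY - MID - NOR: 4+5+9 = 18
BRV - QRY - MID - HUB - JCT - NOR: 4+5+3+6+1 = 19
The minimum is 10 min via BRV - SUM - JCT - NOR.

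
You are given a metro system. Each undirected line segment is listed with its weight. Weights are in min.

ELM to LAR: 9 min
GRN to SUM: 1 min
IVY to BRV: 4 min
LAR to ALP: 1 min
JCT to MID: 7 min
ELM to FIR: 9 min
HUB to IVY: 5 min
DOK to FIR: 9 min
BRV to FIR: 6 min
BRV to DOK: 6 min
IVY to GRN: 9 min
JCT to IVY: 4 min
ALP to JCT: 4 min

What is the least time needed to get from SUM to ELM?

28 min

Compare a few routes:
SUM–GRN–IVY–JCT–ALP–LAR–ELM: 1+9+4+4+1+9 = 28
SUM–GRN–IVY–BRV–FIR–ELM: 1+9+4+6+9 = 29
Cheapest is SUM–GRN–IVY–JCT–ALP–LAR–ELM at 28 min.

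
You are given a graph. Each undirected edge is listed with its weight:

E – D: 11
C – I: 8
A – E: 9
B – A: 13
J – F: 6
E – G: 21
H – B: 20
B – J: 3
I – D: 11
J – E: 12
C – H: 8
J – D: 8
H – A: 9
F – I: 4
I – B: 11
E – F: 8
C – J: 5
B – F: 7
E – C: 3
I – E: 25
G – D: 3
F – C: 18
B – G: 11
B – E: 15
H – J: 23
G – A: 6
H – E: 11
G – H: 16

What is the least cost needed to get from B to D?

11

Candidate routes:
B - G - D: 11+3 = 14
B - J - D: 3+8 = 11
Cheapest is B - J - D at 11.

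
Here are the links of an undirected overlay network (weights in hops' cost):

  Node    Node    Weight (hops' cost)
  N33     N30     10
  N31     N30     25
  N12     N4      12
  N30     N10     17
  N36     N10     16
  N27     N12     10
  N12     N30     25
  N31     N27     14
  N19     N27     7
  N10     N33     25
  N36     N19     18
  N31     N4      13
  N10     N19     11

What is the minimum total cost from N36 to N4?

47 hops' cost

Compare a few routes:
N36 - N19 - N27 - N31 - N4: 18+7+14+13 = 52
N36 - N10 - N19 - N27 - N12 - N4: 16+11+7+10+12 = 56
N36 - N19 - N27 - N12 - N4: 18+7+10+12 = 47
Cheapest is N36 - N19 - N27 - N12 - N4 at 47 hops' cost.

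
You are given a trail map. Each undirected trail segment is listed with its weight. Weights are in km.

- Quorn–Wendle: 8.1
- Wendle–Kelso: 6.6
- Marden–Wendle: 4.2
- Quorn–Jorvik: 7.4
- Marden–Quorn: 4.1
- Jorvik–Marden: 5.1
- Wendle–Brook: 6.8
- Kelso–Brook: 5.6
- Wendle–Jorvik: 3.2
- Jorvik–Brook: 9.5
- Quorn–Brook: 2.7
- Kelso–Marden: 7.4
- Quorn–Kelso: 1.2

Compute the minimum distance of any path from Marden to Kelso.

Candidate routes:
Marden → Kelso: 7.4 = 7.4
Marden → Quorn → Kelso: 4.1+1.2 = 5.3
Cheapest is Marden → Quorn → Kelso at 5.3 km.

5.3 km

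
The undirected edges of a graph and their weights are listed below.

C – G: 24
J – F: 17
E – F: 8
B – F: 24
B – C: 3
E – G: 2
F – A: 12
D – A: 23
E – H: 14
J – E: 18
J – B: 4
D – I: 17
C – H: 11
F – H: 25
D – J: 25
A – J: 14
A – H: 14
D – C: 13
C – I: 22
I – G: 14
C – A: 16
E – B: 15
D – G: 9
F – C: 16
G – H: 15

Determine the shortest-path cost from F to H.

22

Shortest distances from F:
F: 0
E: 8  (via F)
G: 10  (via E)
A: 12  (via F)
C: 16  (via F)
J: 17  (via F)
B: 19  (via C)
D: 19  (via G)
H: 22  (via E)
Shortest route: F–E–H = 22.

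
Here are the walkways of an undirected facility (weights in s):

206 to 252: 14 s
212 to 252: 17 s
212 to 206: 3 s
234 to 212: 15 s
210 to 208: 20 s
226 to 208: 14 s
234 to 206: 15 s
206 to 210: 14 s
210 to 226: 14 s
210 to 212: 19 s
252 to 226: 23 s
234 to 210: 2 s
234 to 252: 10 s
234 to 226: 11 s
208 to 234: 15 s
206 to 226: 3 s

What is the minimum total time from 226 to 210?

Settle nodes by increasing distance from 226:
226: 0
206: 3  (via 226)
212: 6  (via 206)
234: 11  (via 226)
210: 13  (via 234)
Shortest route: 226 → 234 → 210 = 13 s.

13 s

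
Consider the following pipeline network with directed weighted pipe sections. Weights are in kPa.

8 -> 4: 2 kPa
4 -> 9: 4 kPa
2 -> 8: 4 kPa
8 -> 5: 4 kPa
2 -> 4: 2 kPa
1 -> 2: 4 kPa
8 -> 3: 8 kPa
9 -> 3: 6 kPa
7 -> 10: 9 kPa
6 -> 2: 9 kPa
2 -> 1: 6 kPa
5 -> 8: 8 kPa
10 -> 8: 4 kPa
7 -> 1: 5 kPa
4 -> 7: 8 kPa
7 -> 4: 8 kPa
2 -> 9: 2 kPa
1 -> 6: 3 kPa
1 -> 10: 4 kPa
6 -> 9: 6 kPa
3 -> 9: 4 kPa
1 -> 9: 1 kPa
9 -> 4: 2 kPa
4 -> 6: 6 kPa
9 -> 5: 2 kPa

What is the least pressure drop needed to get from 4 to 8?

Candidate routes:
4–9–5–8: 4+2+8 = 14
4–7–1–10–8: 8+5+4+4 = 21
4–7–1–2–8: 8+5+4+4 = 21
4–6–2–8: 6+9+4 = 19
Cheapest is 4–9–5–8 at 14 kPa.

14 kPa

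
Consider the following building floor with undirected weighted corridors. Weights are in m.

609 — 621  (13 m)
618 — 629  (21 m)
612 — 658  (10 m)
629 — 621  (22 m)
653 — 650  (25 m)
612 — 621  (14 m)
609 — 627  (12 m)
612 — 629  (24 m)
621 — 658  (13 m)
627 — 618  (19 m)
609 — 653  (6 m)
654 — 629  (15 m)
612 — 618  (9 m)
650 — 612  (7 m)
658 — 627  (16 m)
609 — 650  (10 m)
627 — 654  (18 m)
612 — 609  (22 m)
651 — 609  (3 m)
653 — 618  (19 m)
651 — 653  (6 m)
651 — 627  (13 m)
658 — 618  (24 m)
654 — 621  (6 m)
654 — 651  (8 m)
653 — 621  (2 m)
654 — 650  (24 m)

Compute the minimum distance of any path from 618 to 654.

27 m

Shortest distances from 618:
618: 0
612: 9  (via 618)
650: 16  (via 612)
658: 19  (via 612)
627: 19  (via 618)
653: 19  (via 618)
621: 21  (via 653)
629: 21  (via 618)
651: 25  (via 653)
609: 25  (via 653)
654: 27  (via 621)
Shortest route: 618 → 653 → 621 → 654 = 27 m.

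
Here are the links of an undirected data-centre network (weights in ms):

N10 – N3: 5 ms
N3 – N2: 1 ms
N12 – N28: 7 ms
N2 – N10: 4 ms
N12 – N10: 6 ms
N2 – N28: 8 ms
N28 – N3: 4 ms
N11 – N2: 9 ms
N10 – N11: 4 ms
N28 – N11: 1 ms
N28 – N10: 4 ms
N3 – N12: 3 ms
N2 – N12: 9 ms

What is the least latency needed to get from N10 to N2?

4 ms

Settle nodes by increasing distance from N10:
N10: 0
N28: 4  (via N10)
N2: 4  (via N10)
Shortest route: N10–N2 = 4 ms.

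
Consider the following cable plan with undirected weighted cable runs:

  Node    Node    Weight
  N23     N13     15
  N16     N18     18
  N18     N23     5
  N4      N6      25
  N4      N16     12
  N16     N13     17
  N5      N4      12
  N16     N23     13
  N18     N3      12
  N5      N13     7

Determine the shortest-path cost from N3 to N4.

42

Shortest distances from N3:
N3: 0
N18: 12  (via N3)
N23: 17  (via N18)
N16: 30  (via N18)
N13: 32  (via N23)
N5: 39  (via N13)
N4: 42  (via N16)
Shortest route: N3–N18–N16–N4 = 42.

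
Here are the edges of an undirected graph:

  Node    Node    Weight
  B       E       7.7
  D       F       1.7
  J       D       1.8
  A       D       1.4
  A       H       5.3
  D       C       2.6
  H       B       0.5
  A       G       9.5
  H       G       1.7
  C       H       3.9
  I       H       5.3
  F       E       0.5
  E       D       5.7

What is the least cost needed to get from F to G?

9.9

Settle nodes by increasing distance from F:
F: 0
E: 0.5  (via F)
D: 1.7  (via F)
A: 3.1  (via D)
J: 3.5  (via D)
C: 4.3  (via D)
B: 8.2  (via E)
H: 8.2  (via C)
G: 9.9  (via H)
Shortest route: F–D–C–H–G = 9.9.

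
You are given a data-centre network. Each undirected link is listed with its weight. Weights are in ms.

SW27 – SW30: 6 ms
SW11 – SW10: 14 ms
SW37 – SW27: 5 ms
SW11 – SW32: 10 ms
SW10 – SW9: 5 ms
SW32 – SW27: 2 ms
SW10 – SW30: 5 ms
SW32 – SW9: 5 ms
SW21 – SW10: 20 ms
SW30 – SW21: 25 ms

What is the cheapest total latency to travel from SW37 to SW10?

Running Dijkstra from SW37:
SW37: 0
SW27: 5  (via SW37)
SW32: 7  (via SW27)
SW30: 11  (via SW27)
SW9: 12  (via SW32)
SW10: 16  (via SW30)
Shortest route: SW37–SW27–SW30–SW10 = 16 ms.

16 ms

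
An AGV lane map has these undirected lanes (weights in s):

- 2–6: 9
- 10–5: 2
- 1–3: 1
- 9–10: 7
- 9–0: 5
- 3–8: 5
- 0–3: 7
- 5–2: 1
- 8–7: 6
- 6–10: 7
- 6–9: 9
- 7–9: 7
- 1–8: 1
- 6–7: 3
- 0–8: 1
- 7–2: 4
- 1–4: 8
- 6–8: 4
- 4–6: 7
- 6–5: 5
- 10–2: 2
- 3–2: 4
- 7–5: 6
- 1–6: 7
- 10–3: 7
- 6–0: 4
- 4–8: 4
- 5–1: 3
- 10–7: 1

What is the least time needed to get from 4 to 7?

Running Dijkstra from 4:
4: 0
8: 4  (via 4)
0: 5  (via 8)
1: 5  (via 8)
3: 6  (via 1)
6: 7  (via 4)
5: 8  (via 1)
2: 9  (via 5)
7: 10  (via 8)
Shortest route: 4–8–7 = 10 s.

10 s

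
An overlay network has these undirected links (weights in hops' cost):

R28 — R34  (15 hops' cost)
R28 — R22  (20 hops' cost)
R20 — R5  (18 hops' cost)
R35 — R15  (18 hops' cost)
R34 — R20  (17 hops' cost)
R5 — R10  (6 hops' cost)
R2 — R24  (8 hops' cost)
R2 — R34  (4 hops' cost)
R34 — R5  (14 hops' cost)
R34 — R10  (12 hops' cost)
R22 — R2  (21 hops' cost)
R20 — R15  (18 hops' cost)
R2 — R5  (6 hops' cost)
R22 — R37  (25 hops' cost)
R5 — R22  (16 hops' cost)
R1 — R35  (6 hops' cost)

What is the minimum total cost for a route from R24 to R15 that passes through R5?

Shortest R24→R5: R24–R2–R5 = 14
Best R5 to R15: R5–R20–R15 costing 36
Total via R5: 14 + 36 = 50 hops' cost.

50 hops' cost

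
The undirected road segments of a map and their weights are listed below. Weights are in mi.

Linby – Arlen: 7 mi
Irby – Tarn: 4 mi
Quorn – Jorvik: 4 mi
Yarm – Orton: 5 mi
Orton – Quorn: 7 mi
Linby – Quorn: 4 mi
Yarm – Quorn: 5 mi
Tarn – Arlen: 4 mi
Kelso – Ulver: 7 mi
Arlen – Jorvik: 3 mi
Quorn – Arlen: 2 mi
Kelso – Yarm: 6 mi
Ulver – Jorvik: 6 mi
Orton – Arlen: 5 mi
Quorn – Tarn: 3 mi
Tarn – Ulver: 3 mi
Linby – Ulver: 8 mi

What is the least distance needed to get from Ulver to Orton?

12 mi

Running Dijkstra from Ulver:
Ulver: 0
Tarn: 3  (via Ulver)
Jorvik: 6  (via Ulver)
Quorn: 6  (via Tarn)
Kelso: 7  (via Ulver)
Arlen: 7  (via Tarn)
Irby: 7  (via Tarn)
Linby: 8  (via Ulver)
Yarm: 11  (via Quorn)
Orton: 12  (via Arlen)
Shortest route: Ulver → Tarn → Arlen → Orton = 12 mi.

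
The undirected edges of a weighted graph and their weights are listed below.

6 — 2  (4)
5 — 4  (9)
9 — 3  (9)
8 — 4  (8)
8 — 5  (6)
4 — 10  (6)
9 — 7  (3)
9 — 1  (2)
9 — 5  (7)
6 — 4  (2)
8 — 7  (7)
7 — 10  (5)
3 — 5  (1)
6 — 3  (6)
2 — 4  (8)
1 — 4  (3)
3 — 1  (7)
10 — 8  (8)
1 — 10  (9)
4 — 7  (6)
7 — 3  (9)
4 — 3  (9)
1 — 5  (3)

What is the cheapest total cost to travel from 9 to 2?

Candidate routes:
9 - 7 - 4 - 6 - 2: 3+6+2+4 = 15
9 - 1 - 4 - 2: 2+3+8 = 13
9 - 1 - 5 - 3 - 6 - 2: 2+3+1+6+4 = 16
9 - 1 - 4 - 6 - 2: 2+3+2+4 = 11
The minimum is 11 via 9 - 1 - 4 - 6 - 2.

11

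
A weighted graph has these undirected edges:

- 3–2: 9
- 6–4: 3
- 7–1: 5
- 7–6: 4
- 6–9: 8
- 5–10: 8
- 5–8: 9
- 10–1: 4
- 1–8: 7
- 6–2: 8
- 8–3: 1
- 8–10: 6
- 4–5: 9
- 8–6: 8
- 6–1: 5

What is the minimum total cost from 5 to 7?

16

Candidate routes:
5 → 10 → 1 → 7: 8+4+5 = 17
5 → 4 → 6 → 7: 9+3+4 = 16
5 → 8 → 1 → 7: 9+7+5 = 21
Cheapest is 5 → 4 → 6 → 7 at 16.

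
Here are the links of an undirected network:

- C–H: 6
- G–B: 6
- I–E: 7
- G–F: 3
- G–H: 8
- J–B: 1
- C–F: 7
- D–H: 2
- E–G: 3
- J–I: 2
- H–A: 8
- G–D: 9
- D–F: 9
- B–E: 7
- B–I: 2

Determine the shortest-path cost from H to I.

16

Enumerating some paths:
H → G → B → I: 8+6+2 = 16
H → G → B → J → I: 8+6+1+2 = 17
Cheapest is H → G → B → I at 16.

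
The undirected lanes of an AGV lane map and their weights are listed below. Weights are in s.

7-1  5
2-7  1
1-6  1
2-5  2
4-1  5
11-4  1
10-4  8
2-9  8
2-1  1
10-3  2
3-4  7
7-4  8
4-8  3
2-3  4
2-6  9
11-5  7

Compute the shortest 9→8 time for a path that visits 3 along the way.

22 s

Best 9 to 3: 9 → 2 → 3 costing 12
Shortest 3→8: 3 → 4 → 8 = 10
Total via 3: 12 + 10 = 22 s.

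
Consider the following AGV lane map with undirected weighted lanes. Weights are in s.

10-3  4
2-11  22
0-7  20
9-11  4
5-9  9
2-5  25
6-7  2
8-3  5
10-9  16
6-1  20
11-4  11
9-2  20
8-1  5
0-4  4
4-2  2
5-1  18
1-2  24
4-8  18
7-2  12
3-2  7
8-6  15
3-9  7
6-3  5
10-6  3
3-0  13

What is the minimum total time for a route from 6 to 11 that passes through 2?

25 s

Shortest 6→2: 6–3–2 = 12
Shortest 2→11: 2–4–11 = 13
Total via 2: 12 + 13 = 25 s.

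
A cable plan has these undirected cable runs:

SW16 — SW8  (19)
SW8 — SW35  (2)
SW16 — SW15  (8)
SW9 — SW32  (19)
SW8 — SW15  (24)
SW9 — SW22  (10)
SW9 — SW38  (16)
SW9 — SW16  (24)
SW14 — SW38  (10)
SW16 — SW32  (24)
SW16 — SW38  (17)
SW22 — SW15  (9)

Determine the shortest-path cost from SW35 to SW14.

48

Running Dijkstra from SW35:
SW35: 0
SW8: 2  (via SW35)
SW16: 21  (via SW8)
SW15: 26  (via SW8)
SW22: 35  (via SW15)
SW38: 38  (via SW16)
SW32: 45  (via SW16)
SW9: 45  (via SW16)
SW14: 48  (via SW38)
Shortest route: SW35–SW8–SW16–SW38–SW14 = 48.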